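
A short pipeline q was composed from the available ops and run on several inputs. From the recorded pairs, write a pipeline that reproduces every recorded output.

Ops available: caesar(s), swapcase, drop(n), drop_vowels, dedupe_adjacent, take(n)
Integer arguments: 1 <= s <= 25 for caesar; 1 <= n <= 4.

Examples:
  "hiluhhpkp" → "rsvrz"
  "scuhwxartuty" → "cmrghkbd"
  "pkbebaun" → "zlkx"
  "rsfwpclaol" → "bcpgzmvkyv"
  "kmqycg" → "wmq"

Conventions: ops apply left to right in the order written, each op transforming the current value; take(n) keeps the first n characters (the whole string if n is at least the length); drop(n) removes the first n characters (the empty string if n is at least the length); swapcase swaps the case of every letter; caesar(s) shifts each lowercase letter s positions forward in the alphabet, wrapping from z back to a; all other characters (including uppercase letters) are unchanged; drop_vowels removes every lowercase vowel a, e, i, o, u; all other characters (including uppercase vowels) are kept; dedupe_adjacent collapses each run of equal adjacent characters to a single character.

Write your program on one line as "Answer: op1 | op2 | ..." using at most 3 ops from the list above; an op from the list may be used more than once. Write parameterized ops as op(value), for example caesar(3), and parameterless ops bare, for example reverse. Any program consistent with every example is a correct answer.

caesar(10) | drop_vowels | dedupe_adjacent

Check, running the answer program on each example:
  "hiluhhpkp" -> "rsverrzuz" -> "rsvrrzz" -> "rsvrz"
  "scuhwxartuty" -> "cmerghkbdedi" -> "cmrghkbdd" -> "cmrghkbd"
  "pkbebaun" -> "zulolkex" -> "zllkx" -> "zlkx"
  "rsfwpclaol" -> "bcpgzmvkyv" -> "bcpgzmvkyv" -> "bcpgzmvkyv"
  "kmqycg" -> "uwaimq" -> "wmq" -> "wmq"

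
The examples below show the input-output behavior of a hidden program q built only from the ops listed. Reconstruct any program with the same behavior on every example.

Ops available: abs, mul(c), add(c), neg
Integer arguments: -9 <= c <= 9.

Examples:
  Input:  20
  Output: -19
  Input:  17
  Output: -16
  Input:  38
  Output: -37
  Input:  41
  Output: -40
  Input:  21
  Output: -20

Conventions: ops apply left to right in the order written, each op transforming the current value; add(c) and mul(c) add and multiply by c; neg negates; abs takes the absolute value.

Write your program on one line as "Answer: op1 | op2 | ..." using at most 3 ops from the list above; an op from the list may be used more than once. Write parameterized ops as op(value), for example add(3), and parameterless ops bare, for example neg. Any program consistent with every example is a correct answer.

neg | add(7) | add(-6)

Check, running the answer program on each example:
  20 -> -20 -> -13 -> -19
  17 -> -17 -> -10 -> -16
  38 -> -38 -> -31 -> -37
  41 -> -41 -> -34 -> -40
  21 -> -21 -> -14 -> -20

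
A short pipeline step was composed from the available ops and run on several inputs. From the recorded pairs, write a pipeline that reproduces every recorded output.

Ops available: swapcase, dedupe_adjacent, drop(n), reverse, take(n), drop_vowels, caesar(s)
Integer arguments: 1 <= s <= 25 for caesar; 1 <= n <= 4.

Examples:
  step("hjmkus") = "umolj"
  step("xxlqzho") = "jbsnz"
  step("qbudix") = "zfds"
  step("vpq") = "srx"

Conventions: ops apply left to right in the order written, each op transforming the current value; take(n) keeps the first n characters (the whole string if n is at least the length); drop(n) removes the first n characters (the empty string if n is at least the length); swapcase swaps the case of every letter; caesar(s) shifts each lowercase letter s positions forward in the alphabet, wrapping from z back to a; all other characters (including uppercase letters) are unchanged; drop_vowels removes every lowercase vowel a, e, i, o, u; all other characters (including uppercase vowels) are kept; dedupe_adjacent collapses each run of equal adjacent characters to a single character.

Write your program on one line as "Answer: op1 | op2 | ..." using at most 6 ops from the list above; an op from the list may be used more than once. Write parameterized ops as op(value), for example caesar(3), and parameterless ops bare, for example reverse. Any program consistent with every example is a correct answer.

drop_vowels | caesar(8) | dedupe_adjacent | caesar(20) | reverse

Check, running the answer program on each example:
  "hjmkus" -> "hjmks" -> "prusa" -> "prusa" -> "jlomu" -> "umolj"
  "xxlqzho" -> "xxlqzh" -> "fftyhp" -> "ftyhp" -> "znsbj" -> "jbsnz"
  "qbudix" -> "qbdx" -> "yjlf" -> "yjlf" -> "sdfz" -> "zfds"
  "vpq" -> "vpq" -> "dxy" -> "dxy" -> "xrs" -> "srx"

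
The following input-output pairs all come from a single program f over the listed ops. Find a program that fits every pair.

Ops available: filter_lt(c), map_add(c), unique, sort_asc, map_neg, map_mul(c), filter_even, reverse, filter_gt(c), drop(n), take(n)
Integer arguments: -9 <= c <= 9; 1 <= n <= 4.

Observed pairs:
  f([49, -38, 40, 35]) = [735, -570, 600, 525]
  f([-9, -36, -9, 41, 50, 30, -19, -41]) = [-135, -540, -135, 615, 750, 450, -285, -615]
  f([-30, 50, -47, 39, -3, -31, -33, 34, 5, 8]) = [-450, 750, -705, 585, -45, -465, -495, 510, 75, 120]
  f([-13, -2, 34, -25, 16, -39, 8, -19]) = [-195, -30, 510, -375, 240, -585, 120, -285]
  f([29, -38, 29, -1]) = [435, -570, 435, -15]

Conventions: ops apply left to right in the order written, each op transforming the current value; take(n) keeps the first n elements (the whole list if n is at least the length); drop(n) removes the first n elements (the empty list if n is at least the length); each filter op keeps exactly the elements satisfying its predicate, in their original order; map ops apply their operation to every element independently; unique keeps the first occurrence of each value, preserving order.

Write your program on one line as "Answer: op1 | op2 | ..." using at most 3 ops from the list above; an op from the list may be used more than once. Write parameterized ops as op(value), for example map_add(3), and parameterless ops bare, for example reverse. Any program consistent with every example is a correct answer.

map_mul(-5) | map_mul(3) | map_neg

Check, running the answer program on each example:
  [49, -38, 40, 35] -> [-245, 190, -200, -175] -> [-735, 570, -600, -525] -> [735, -570, 600, 525]
  [-9, -36, -9, 41, 50, 30, -19, -41] -> [45, 180, 45, -205, -250, -150, 95, 205] -> [135, 540, 135, -615, -750, -450, 285, 615] -> [-135, -540, -135, 615, 750, 450, -285, -615]
  [-30, 50, -47, 39, -3, -31, -33, 34, 5, 8] -> [150, -250, 235, -195, 15, 155, 165, -170, -25, -40] -> [450, -750, 705, -585, 45, 465, 495, -510, -75, -120] -> [-450, 750, -705, 585, -45, -465, -495, 510, 75, 120]
  [-13, -2, 34, -25, 16, -39, 8, -19] -> [65, 10, -170, 125, -80, 195, -40, 95] -> [195, 30, -510, 375, -240, 585, -120, 285] -> [-195, -30, 510, -375, 240, -585, 120, -285]
  [29, -38, 29, -1] -> [-145, 190, -145, 5] -> [-435, 570, -435, 15] -> [435, -570, 435, -15]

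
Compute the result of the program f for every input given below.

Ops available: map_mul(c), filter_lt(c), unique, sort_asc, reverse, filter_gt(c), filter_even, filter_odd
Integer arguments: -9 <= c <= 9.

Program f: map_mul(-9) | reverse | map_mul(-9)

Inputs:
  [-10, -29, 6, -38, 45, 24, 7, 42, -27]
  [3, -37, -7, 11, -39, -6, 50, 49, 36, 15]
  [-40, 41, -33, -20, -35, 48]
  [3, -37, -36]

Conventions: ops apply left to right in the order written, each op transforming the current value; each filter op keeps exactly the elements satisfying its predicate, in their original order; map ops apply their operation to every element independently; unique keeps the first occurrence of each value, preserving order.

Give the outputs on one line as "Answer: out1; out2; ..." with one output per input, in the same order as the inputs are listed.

[-2187, 3402, 567, 1944, 3645, -3078, 486, -2349, -810]; [1215, 2916, 3969, 4050, -486, -3159, 891, -567, -2997, 243]; [3888, -2835, -1620, -2673, 3321, -3240]; [-2916, -2997, 243]

Execution, op by op:
  [-10, -29, 6, -38, 45, 24, 7, 42, -27] -> [90, 261, -54, 342, -405, -216, -63, -378, 243] -> [243, -378, -63, -216, -405, 342, -54, 261, 90] -> [-2187, 3402, 567, 1944, 3645, -3078, 486, -2349, -810]
  [3, -37, -7, 11, -39, -6, 50, 49, 36, 15] -> [-27, 333, 63, -99, 351, 54, -450, -441, -324, -135] -> [-135, -324, -441, -450, 54, 351, -99, 63, 333, -27] -> [1215, 2916, 3969, 4050, -486, -3159, 891, -567, -2997, 243]
  [-40, 41, -33, -20, -35, 48] -> [360, -369, 297, 180, 315, -432] -> [-432, 315, 180, 297, -369, 360] -> [3888, -2835, -1620, -2673, 3321, -3240]
  [3, -37, -36] -> [-27, 333, 324] -> [324, 333, -27] -> [-2916, -2997, 243]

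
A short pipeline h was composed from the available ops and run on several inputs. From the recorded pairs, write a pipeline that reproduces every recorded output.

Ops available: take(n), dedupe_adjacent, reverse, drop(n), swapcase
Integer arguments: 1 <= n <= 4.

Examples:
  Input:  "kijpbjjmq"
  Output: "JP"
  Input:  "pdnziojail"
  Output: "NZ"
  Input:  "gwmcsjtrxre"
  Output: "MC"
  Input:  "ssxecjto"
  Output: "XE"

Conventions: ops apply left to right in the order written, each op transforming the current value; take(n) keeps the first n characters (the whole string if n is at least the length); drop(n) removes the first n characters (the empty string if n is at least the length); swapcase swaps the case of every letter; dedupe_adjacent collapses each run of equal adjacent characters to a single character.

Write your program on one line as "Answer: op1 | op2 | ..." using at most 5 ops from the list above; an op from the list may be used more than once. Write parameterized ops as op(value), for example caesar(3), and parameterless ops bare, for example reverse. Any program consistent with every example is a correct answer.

drop(1) | dedupe_adjacent | swapcase | take(3) | drop(1)

Check, running the answer program on each example:
  "kijpbjjmq" -> "ijpbjjmq" -> "ijpbjmq" -> "IJPBJMQ" -> "IJP" -> "JP"
  "pdnziojail" -> "dnziojail" -> "dnziojail" -> "DNZIOJAIL" -> "DNZ" -> "NZ"
  "gwmcsjtrxre" -> "wmcsjtrxre" -> "wmcsjtrxre" -> "WMCSJTRXRE" -> "WMC" -> "MC"
  "ssxecjto" -> "sxecjto" -> "sxecjto" -> "SXECJTO" -> "SXE" -> "XE"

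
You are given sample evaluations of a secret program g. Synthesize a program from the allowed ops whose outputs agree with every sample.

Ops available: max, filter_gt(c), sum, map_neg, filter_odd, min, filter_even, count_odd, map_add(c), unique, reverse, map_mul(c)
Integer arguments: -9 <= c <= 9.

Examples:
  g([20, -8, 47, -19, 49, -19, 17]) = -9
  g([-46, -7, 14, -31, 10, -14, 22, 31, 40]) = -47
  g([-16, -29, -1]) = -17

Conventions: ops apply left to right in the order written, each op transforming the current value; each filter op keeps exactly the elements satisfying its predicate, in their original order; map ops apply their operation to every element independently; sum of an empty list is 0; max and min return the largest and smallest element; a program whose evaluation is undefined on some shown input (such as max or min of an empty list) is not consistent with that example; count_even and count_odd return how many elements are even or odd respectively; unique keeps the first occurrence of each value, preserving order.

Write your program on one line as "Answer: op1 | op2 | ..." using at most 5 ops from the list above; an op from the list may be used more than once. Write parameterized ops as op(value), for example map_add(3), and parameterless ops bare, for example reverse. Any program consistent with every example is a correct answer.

reverse | filter_even | map_add(-1) | min

Check, running the answer program on each example:
  [20, -8, 47, -19, 49, -19, 17] -> [17, -19, 49, -19, 47, -8, 20] -> [-8, 20] -> [-9, 19] -> -9
  [-46, -7, 14, -31, 10, -14, 22, 31, 40] -> [40, 31, 22, -14, 10, -31, 14, -7, -46] -> [40, 22, -14, 10, 14, -46] -> [39, 21, -15, 9, 13, -47] -> -47
  [-16, -29, -1] -> [-1, -29, -16] -> [-16] -> [-17] -> -17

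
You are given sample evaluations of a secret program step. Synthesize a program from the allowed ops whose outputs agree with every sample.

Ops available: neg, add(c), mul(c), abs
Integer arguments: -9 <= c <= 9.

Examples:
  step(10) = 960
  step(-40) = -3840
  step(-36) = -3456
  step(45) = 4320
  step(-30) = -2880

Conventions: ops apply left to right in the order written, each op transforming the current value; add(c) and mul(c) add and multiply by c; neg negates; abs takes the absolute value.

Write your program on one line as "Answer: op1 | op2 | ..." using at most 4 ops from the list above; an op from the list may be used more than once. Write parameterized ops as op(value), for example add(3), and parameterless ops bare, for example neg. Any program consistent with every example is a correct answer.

mul(-8) | mul(-2) | neg | mul(-6)

Check, running the answer program on each example:
  10 -> -80 -> 160 -> -160 -> 960
  -40 -> 320 -> -640 -> 640 -> -3840
  -36 -> 288 -> -576 -> 576 -> -3456
  45 -> -360 -> 720 -> -720 -> 4320
  -30 -> 240 -> -480 -> 480 -> -2880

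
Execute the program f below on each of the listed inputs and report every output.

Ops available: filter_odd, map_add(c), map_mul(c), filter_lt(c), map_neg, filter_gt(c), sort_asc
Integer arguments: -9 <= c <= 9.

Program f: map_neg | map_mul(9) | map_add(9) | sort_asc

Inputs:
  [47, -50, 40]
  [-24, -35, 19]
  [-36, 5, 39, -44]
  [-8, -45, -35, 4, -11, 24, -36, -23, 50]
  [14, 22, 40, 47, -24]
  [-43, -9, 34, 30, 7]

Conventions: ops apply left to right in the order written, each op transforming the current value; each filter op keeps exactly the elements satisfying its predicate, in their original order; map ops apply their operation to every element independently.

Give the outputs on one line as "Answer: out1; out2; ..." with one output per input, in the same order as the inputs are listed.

Execution, op by op:
  [47, -50, 40] -> [-47, 50, -40] -> [-423, 450, -360] -> [-414, 459, -351] -> [-414, -351, 459]
  [-24, -35, 19] -> [24, 35, -19] -> [216, 315, -171] -> [225, 324, -162] -> [-162, 225, 324]
  [-36, 5, 39, -44] -> [36, -5, -39, 44] -> [324, -45, -351, 396] -> [333, -36, -342, 405] -> [-342, -36, 333, 405]
  [-8, -45, -35, 4, -11, 24, -36, -23, 50] -> [8, 45, 35, -4, 11, -24, 36, 23, -50] -> [72, 405, 315, -36, 99, -216, 324, 207, -450] -> [81, 414, 324, -27, 108, -207, 333, 216, -441] -> [-441, -207, -27, 81, 108, 216, 324, 333, 414]
  [14, 22, 40, 47, -24] -> [-14, -22, -40, -47, 24] -> [-126, -198, -360, -423, 216] -> [-117, -189, -351, -414, 225] -> [-414, -351, -189, -117, 225]
  [-43, -9, 34, 30, 7] -> [43, 9, -34, -30, -7] -> [387, 81, -306, -270, -63] -> [396, 90, -297, -261, -54] -> [-297, -261, -54, 90, 396]

[-414, -351, 459]; [-162, 225, 324]; [-342, -36, 333, 405]; [-441, -207, -27, 81, 108, 216, 324, 333, 414]; [-414, -351, -189, -117, 225]; [-297, -261, -54, 90, 396]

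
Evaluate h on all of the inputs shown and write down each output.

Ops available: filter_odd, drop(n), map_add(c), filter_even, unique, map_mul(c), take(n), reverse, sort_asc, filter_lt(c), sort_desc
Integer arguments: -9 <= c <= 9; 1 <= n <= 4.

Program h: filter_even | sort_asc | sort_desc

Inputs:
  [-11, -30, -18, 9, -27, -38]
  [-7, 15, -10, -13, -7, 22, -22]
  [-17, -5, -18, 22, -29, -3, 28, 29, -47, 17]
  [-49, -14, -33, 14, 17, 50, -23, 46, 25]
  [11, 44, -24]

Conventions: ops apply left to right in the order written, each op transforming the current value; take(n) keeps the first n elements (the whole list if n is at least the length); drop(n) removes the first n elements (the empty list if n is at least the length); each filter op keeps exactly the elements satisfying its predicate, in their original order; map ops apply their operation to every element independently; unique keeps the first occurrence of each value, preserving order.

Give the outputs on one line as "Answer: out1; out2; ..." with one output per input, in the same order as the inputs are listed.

Execution, op by op:
  [-11, -30, -18, 9, -27, -38] -> [-30, -18, -38] -> [-38, -30, -18] -> [-18, -30, -38]
  [-7, 15, -10, -13, -7, 22, -22] -> [-10, 22, -22] -> [-22, -10, 22] -> [22, -10, -22]
  [-17, -5, -18, 22, -29, -3, 28, 29, -47, 17] -> [-18, 22, 28] -> [-18, 22, 28] -> [28, 22, -18]
  [-49, -14, -33, 14, 17, 50, -23, 46, 25] -> [-14, 14, 50, 46] -> [-14, 14, 46, 50] -> [50, 46, 14, -14]
  [11, 44, -24] -> [44, -24] -> [-24, 44] -> [44, -24]

[-18, -30, -38]; [22, -10, -22]; [28, 22, -18]; [50, 46, 14, -14]; [44, -24]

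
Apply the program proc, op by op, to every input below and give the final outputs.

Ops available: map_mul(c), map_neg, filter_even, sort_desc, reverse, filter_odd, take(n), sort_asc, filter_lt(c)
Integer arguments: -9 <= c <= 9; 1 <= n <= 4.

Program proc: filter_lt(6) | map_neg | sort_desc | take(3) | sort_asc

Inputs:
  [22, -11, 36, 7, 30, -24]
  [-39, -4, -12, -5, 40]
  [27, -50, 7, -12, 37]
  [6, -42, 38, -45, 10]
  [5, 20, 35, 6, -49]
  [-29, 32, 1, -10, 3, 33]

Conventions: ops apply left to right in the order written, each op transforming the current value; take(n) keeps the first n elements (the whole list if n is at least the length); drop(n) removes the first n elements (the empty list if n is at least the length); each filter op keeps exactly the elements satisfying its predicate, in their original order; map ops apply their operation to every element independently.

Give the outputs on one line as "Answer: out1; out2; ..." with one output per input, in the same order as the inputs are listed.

[11, 24]; [5, 12, 39]; [12, 50]; [42, 45]; [-5, 49]; [-1, 10, 29]

Execution, op by op:
  [22, -11, 36, 7, 30, -24] -> [-11, -24] -> [11, 24] -> [24, 11] -> [24, 11] -> [11, 24]
  [-39, -4, -12, -5, 40] -> [-39, -4, -12, -5] -> [39, 4, 12, 5] -> [39, 12, 5, 4] -> [39, 12, 5] -> [5, 12, 39]
  [27, -50, 7, -12, 37] -> [-50, -12] -> [50, 12] -> [50, 12] -> [50, 12] -> [12, 50]
  [6, -42, 38, -45, 10] -> [-42, -45] -> [42, 45] -> [45, 42] -> [45, 42] -> [42, 45]
  [5, 20, 35, 6, -49] -> [5, -49] -> [-5, 49] -> [49, -5] -> [49, -5] -> [-5, 49]
  [-29, 32, 1, -10, 3, 33] -> [-29, 1, -10, 3] -> [29, -1, 10, -3] -> [29, 10, -1, -3] -> [29, 10, -1] -> [-1, 10, 29]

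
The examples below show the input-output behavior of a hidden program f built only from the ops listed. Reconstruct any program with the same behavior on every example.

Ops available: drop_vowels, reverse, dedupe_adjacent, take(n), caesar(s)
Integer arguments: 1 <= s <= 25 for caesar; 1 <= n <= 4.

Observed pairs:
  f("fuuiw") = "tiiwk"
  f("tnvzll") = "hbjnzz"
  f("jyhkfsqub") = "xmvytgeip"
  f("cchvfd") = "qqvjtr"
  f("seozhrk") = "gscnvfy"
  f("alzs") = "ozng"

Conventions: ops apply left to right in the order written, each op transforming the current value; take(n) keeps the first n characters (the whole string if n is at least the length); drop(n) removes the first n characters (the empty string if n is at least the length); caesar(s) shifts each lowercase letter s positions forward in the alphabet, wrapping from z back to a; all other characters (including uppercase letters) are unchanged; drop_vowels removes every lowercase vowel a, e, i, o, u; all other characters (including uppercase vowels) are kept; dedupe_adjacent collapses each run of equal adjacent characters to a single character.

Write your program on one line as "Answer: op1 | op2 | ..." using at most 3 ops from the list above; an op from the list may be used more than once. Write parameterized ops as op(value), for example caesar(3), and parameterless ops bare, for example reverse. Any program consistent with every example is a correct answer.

caesar(23) | caesar(17)

Check, running the answer program on each example:
  "fuuiw" -> "crrft" -> "tiiwk"
  "tnvzll" -> "qkswii" -> "hbjnzz"
  "jyhkfsqub" -> "gvehcpnry" -> "xmvytgeip"
  "cchvfd" -> "zzesca" -> "qqvjtr"
  "seozhrk" -> "pblweoh" -> "gscnvfy"
  "alzs" -> "xiwp" -> "ozng"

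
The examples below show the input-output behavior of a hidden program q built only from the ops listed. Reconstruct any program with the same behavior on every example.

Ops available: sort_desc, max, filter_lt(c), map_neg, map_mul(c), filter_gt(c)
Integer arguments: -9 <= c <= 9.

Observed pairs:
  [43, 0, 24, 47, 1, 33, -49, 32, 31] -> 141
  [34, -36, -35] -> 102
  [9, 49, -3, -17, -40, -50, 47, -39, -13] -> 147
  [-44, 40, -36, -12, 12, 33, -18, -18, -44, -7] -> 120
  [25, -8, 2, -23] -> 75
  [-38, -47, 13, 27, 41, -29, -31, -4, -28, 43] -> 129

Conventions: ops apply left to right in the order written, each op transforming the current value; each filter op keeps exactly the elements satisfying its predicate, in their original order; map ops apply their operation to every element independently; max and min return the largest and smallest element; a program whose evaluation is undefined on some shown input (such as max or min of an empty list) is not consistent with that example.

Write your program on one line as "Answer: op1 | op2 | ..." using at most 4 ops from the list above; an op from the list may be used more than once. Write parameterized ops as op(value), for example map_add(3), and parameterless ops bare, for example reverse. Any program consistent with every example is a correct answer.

map_mul(3) | filter_gt(6) | sort_desc | max

Check, running the answer program on each example:
  [43, 0, 24, 47, 1, 33, -49, 32, 31] -> [129, 0, 72, 141, 3, 99, -147, 96, 93] -> [129, 72, 141, 99, 96, 93] -> [141, 129, 99, 96, 93, 72] -> 141
  [34, -36, -35] -> [102, -108, -105] -> [102] -> [102] -> 102
  [9, 49, -3, -17, -40, -50, 47, -39, -13] -> [27, 147, -9, -51, -120, -150, 141, -117, -39] -> [27, 147, 141] -> [147, 141, 27] -> 147
  [-44, 40, -36, -12, 12, 33, -18, -18, -44, -7] -> [-132, 120, -108, -36, 36, 99, -54, -54, -132, -21] -> [120, 36, 99] -> [120, 99, 36] -> 120
  [25, -8, 2, -23] -> [75, -24, 6, -69] -> [75] -> [75] -> 75
  [-38, -47, 13, 27, 41, -29, -31, -4, -28, 43] -> [-114, -141, 39, 81, 123, -87, -93, -12, -84, 129] -> [39, 81, 123, 129] -> [129, 123, 81, 39] -> 129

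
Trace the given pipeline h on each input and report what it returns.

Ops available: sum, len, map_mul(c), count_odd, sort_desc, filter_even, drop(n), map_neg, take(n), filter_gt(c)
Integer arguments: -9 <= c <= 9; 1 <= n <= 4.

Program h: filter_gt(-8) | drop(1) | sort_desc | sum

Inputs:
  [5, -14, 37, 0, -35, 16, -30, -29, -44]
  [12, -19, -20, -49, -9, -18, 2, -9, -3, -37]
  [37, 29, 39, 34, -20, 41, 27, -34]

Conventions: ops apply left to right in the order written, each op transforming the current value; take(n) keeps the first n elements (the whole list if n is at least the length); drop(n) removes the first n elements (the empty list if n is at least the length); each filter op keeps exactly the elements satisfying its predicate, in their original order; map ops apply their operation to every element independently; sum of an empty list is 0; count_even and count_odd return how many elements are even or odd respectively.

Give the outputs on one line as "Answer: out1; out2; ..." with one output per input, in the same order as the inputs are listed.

Execution, op by op:
  [5, -14, 37, 0, -35, 16, -30, -29, -44] -> [5, 37, 0, 16] -> [37, 0, 16] -> [37, 16, 0] -> 53
  [12, -19, -20, -49, -9, -18, 2, -9, -3, -37] -> [12, 2, -3] -> [2, -3] -> [2, -3] -> -1
  [37, 29, 39, 34, -20, 41, 27, -34] -> [37, 29, 39, 34, 41, 27] -> [29, 39, 34, 41, 27] -> [41, 39, 34, 29, 27] -> 170

53; -1; 170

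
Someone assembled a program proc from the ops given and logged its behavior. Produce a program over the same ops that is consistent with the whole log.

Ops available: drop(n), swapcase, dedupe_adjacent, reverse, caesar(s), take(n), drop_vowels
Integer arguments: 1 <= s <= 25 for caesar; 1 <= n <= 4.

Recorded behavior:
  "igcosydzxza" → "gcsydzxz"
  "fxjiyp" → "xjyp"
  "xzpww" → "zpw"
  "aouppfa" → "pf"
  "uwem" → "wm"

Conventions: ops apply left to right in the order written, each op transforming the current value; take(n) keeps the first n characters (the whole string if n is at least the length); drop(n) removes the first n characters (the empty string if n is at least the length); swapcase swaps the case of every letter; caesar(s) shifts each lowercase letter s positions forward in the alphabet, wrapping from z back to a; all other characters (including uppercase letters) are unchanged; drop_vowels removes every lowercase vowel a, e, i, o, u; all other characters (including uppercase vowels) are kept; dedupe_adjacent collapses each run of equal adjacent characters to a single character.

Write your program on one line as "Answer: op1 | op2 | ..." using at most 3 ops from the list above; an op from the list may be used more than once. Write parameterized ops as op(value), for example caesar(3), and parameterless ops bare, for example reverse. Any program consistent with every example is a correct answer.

drop(1) | drop_vowels | dedupe_adjacent

Check, running the answer program on each example:
  "igcosydzxza" -> "gcosydzxza" -> "gcsydzxz" -> "gcsydzxz"
  "fxjiyp" -> "xjiyp" -> "xjyp" -> "xjyp"
  "xzpww" -> "zpww" -> "zpww" -> "zpw"
  "aouppfa" -> "ouppfa" -> "ppf" -> "pf"
  "uwem" -> "wem" -> "wm" -> "wm"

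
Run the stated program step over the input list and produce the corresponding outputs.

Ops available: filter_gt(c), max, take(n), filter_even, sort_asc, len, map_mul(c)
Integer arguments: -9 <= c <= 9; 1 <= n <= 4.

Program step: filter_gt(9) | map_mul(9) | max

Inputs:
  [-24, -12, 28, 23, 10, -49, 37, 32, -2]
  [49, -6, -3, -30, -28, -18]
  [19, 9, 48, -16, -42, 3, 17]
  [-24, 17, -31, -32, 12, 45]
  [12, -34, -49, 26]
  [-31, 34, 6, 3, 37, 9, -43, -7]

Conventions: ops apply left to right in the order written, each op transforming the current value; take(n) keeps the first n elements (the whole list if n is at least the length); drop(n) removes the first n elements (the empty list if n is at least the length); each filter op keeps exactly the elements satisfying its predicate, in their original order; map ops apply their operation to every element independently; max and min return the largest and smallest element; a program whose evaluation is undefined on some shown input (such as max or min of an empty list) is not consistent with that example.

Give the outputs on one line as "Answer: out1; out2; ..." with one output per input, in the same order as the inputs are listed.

Execution, op by op:
  [-24, -12, 28, 23, 10, -49, 37, 32, -2] -> [28, 23, 10, 37, 32] -> [252, 207, 90, 333, 288] -> 333
  [49, -6, -3, -30, -28, -18] -> [49] -> [441] -> 441
  [19, 9, 48, -16, -42, 3, 17] -> [19, 48, 17] -> [171, 432, 153] -> 432
  [-24, 17, -31, -32, 12, 45] -> [17, 12, 45] -> [153, 108, 405] -> 405
  [12, -34, -49, 26] -> [12, 26] -> [108, 234] -> 234
  [-31, 34, 6, 3, 37, 9, -43, -7] -> [34, 37] -> [306, 333] -> 333

333; 441; 432; 405; 234; 333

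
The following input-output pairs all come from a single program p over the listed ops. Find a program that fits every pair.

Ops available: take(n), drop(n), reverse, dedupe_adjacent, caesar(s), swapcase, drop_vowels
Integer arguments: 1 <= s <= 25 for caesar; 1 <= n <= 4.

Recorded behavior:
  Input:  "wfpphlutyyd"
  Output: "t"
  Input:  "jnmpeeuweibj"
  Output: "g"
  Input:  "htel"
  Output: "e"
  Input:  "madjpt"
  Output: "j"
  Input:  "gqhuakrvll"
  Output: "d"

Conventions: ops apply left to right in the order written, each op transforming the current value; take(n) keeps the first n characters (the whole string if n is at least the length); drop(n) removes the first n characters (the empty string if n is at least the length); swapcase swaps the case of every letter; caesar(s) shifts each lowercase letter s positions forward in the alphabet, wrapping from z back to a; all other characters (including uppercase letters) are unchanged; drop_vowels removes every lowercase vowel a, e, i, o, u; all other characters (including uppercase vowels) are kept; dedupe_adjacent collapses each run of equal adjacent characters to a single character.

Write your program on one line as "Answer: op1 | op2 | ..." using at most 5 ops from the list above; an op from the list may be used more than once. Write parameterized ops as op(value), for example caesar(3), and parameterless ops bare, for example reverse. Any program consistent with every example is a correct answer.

dedupe_adjacent | drop_vowels | take(4) | take(1) | caesar(23)

Check, running the answer program on each example:
  "wfpphlutyyd" -> "wfphlutyd" -> "wfphltyd" -> "wfph" -> "w" -> "t"
  "jnmpeeuweibj" -> "jnmpeuweibj" -> "jnmpwbj" -> "jnmp" -> "j" -> "g"
  "htel" -> "htel" -> "htl" -> "htl" -> "h" -> "e"
  "madjpt" -> "madjpt" -> "mdjpt" -> "mdjp" -> "m" -> "j"
  "gqhuakrvll" -> "gqhuakrvl" -> "gqhkrvl" -> "gqhk" -> "g" -> "d"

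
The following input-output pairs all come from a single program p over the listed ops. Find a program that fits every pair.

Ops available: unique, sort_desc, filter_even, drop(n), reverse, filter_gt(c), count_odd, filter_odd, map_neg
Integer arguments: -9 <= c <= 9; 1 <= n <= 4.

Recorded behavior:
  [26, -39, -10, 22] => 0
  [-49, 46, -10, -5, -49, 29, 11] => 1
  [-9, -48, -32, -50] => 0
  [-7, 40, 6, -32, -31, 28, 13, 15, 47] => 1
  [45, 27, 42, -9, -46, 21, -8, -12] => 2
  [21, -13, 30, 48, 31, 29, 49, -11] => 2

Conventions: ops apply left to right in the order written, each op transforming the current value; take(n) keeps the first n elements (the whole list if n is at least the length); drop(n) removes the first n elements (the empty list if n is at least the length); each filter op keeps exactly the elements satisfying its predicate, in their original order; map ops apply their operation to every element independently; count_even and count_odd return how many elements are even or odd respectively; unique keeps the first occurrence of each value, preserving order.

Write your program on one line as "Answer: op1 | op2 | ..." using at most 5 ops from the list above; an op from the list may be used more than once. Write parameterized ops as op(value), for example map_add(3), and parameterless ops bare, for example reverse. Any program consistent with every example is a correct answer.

reverse | drop(4) | drop(2) | count_odd

Check, running the answer program on each example:
  [26, -39, -10, 22] -> [22, -10, -39, 26] -> [] -> [] -> 0
  [-49, 46, -10, -5, -49, 29, 11] -> [11, 29, -49, -5, -10, 46, -49] -> [-10, 46, -49] -> [-49] -> 1
  [-9, -48, -32, -50] -> [-50, -32, -48, -9] -> [] -> [] -> 0
  [-7, 40, 6, -32, -31, 28, 13, 15, 47] -> [47, 15, 13, 28, -31, -32, 6, 40, -7] -> [-31, -32, 6, 40, -7] -> [6, 40, -7] -> 1
  [45, 27, 42, -9, -46, 21, -8, -12] -> [-12, -8, 21, -46, -9, 42, 27, 45] -> [-9, 42, 27, 45] -> [27, 45] -> 2
  [21, -13, 30, 48, 31, 29, 49, -11] -> [-11, 49, 29, 31, 48, 30, -13, 21] -> [48, 30, -13, 21] -> [-13, 21] -> 2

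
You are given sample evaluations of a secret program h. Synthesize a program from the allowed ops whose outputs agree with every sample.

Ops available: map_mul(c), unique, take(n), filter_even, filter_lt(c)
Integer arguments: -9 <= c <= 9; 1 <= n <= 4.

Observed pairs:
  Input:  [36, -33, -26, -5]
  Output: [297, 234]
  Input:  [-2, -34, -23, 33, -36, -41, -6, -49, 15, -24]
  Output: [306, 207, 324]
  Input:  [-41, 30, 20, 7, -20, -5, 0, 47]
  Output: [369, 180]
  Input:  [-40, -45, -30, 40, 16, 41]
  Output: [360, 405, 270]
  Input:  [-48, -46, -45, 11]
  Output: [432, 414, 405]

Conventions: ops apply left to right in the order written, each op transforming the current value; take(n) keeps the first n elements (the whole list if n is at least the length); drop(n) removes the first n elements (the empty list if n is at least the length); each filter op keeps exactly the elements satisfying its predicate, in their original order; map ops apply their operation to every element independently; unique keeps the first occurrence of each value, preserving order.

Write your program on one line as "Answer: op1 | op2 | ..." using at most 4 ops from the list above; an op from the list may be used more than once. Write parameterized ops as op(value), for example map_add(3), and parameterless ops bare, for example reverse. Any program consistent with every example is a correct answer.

filter_lt(-6) | take(3) | map_mul(-9)

Check, running the answer program on each example:
  [36, -33, -26, -5] -> [-33, -26] -> [-33, -26] -> [297, 234]
  [-2, -34, -23, 33, -36, -41, -6, -49, 15, -24] -> [-34, -23, -36, -41, -49, -24] -> [-34, -23, -36] -> [306, 207, 324]
  [-41, 30, 20, 7, -20, -5, 0, 47] -> [-41, -20] -> [-41, -20] -> [369, 180]
  [-40, -45, -30, 40, 16, 41] -> [-40, -45, -30] -> [-40, -45, -30] -> [360, 405, 270]
  [-48, -46, -45, 11] -> [-48, -46, -45] -> [-48, -46, -45] -> [432, 414, 405]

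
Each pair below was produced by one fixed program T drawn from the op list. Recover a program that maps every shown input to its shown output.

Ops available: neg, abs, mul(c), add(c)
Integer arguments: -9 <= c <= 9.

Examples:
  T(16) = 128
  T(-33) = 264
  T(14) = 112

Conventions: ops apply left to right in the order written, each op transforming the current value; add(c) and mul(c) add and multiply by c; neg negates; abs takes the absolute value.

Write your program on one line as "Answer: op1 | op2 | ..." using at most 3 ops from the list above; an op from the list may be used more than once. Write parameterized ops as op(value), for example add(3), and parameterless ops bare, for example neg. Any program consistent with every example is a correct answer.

mul(-4) | mul(2) | abs

Check, running the answer program on each example:
  16 -> -64 -> -128 -> 128
  -33 -> 132 -> 264 -> 264
  14 -> -56 -> -112 -> 112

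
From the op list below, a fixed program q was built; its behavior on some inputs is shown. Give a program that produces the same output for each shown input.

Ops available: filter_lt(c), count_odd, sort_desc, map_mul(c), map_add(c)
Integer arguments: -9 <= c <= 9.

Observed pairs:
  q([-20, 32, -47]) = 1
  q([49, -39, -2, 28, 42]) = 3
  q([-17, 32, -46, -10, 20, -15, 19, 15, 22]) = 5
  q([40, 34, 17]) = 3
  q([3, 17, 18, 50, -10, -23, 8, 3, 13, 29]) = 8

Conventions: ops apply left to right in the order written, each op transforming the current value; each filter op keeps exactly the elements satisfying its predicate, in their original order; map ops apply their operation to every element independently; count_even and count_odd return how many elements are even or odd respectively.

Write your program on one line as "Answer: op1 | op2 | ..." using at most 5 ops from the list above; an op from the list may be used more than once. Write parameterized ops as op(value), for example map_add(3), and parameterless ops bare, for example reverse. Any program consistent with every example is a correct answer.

sort_desc | map_mul(-8) | filter_lt(2) | map_add(-1) | count_odd

Check, running the answer program on each example:
  [-20, 32, -47] -> [32, -20, -47] -> [-256, 160, 376] -> [-256] -> [-257] -> 1
  [49, -39, -2, 28, 42] -> [49, 42, 28, -2, -39] -> [-392, -336, -224, 16, 312] -> [-392, -336, -224] -> [-393, -337, -225] -> 3
  [-17, 32, -46, -10, 20, -15, 19, 15, 22] -> [32, 22, 20, 19, 15, -10, -15, -17, -46] -> [-256, -176, -160, -152, -120, 80, 120, 136, 368] -> [-256, -176, -160, -152, -120] -> [-257, -177, -161, -153, -121] -> 5
  [40, 34, 17] -> [40, 34, 17] -> [-320, -272, -136] -> [-320, -272, -136] -> [-321, -273, -137] -> 3
  [3, 17, 18, 50, -10, -23, 8, 3, 13, 29] -> [50, 29, 18, 17, 13, 8, 3, 3, -10, -23] -> [-400, -232, -144, -136, -104, -64, -24, -24, 80, 184] -> [-400, -232, -144, -136, -104, -64, -24, -24] -> [-401, -233, -145, -137, -105, -65, -25, -25] -> 8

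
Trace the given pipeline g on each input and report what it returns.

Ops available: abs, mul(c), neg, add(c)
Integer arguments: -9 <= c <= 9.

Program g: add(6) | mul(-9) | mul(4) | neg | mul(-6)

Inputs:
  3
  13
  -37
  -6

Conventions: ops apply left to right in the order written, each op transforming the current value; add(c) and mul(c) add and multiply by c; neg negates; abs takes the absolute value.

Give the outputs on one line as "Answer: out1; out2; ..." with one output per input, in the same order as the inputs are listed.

Execution, op by op:
  3 -> 9 -> -81 -> -324 -> 324 -> -1944
  13 -> 19 -> -171 -> -684 -> 684 -> -4104
  -37 -> -31 -> 279 -> 1116 -> -1116 -> 6696
  -6 -> 0 -> 0 -> 0 -> 0 -> 0

-1944; -4104; 6696; 0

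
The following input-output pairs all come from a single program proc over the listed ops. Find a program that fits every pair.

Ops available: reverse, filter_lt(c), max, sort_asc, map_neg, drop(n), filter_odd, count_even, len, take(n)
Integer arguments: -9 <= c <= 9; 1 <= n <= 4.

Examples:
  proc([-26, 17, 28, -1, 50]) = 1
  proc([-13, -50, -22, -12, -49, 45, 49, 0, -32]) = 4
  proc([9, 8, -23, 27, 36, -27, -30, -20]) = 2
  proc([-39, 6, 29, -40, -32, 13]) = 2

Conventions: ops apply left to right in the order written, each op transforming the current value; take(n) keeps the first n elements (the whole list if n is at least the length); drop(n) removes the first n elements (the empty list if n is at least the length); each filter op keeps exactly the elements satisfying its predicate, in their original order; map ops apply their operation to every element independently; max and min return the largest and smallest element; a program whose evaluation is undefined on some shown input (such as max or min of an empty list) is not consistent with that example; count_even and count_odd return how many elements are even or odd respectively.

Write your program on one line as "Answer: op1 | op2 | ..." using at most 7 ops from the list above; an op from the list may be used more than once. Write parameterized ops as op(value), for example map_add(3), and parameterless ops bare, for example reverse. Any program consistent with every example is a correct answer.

reverse | sort_asc | reverse | drop(3) | filter_lt(3) | count_even

Check, running the answer program on each example:
  [-26, 17, 28, -1, 50] -> [50, -1, 28, 17, -26] -> [-26, -1, 17, 28, 50] -> [50, 28, 17, -1, -26] -> [-1, -26] -> [-1, -26] -> 1
  [-13, -50, -22, -12, -49, 45, 49, 0, -32] -> [-32, 0, 49, 45, -49, -12, -22, -50, -13] -> [-50, -49, -32, -22, -13, -12, 0, 45, 49] -> [49, 45, 0, -12, -13, -22, -32, -49, -50] -> [-12, -13, -22, -32, -49, -50] -> [-12, -13, -22, -32, -49, -50] -> 4
  [9, 8, -23, 27, 36, -27, -30, -20] -> [-20, -30, -27, 36, 27, -23, 8, 9] -> [-30, -27, -23, -20, 8, 9, 27, 36] -> [36, 27, 9, 8, -20, -23, -27, -30] -> [8, -20, -23, -27, -30] -> [-20, -23, -27, -30] -> 2
  [-39, 6, 29, -40, -32, 13] -> [13, -32, -40, 29, 6, -39] -> [-40, -39, -32, 6, 13, 29] -> [29, 13, 6, -32, -39, -40] -> [-32, -39, -40] -> [-32, -39, -40] -> 2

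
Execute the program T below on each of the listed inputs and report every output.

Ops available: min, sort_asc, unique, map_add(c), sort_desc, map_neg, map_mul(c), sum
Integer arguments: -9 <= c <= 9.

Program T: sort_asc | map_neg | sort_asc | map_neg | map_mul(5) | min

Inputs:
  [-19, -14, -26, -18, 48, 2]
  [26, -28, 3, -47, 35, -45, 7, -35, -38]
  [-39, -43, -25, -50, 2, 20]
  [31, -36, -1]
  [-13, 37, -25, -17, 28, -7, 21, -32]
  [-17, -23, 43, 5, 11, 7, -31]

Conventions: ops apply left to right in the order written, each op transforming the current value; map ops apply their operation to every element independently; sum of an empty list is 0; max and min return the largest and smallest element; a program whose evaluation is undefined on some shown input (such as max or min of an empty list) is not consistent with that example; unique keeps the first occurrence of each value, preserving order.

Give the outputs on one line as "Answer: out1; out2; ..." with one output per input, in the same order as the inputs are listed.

-130; -235; -250; -180; -160; -155

Execution, op by op:
  [-19, -14, -26, -18, 48, 2] -> [-26, -19, -18, -14, 2, 48] -> [26, 19, 18, 14, -2, -48] -> [-48, -2, 14, 18, 19, 26] -> [48, 2, -14, -18, -19, -26] -> [240, 10, -70, -90, -95, -130] -> -130
  [26, -28, 3, -47, 35, -45, 7, -35, -38] -> [-47, -45, -38, -35, -28, 3, 7, 26, 35] -> [47, 45, 38, 35, 28, -3, -7, -26, -35] -> [-35, -26, -7, -3, 28, 35, 38, 45, 47] -> [35, 26, 7, 3, -28, -35, -38, -45, -47] -> [175, 130, 35, 15, -140, -175, -190, -225, -235] -> -235
  [-39, -43, -25, -50, 2, 20] -> [-50, -43, -39, -25, 2, 20] -> [50, 43, 39, 25, -2, -20] -> [-20, -2, 25, 39, 43, 50] -> [20, 2, -25, -39, -43, -50] -> [100, 10, -125, -195, -215, -250] -> -250
  [31, -36, -1] -> [-36, -1, 31] -> [36, 1, -31] -> [-31, 1, 36] -> [31, -1, -36] -> [155, -5, -180] -> -180
  [-13, 37, -25, -17, 28, -7, 21, -32] -> [-32, -25, -17, -13, -7, 21, 28, 37] -> [32, 25, 17, 13, 7, -21, -28, -37] -> [-37, -28, -21, 7, 13, 17, 25, 32] -> [37, 28, 21, -7, -13, -17, -25, -32] -> [185, 140, 105, -35, -65, -85, -125, -160] -> -160
  [-17, -23, 43, 5, 11, 7, -31] -> [-31, -23, -17, 5, 7, 11, 43] -> [31, 23, 17, -5, -7, -11, -43] -> [-43, -11, -7, -5, 17, 23, 31] -> [43, 11, 7, 5, -17, -23, -31] -> [215, 55, 35, 25, -85, -115, -155] -> -155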